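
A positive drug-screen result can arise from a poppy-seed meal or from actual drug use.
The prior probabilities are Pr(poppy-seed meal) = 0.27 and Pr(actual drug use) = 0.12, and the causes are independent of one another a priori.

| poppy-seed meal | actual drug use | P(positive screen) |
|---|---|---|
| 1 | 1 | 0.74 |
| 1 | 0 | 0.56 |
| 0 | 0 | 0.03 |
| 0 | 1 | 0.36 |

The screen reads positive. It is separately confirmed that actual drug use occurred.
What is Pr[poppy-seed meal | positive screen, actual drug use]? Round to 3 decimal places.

Weight on poppy-seed meal=true, given the evidence: 0.74·0.27 = 0.199800
Normalizer over all consistent configurations: 0.36·0.73 + 0.74·0.27 = 0.462600
P(poppy-seed meal | positive screen, actual drug use) = 0.199800/0.462600 ≈ 0.432

Pr[poppy-seed meal | positive screen, actual drug use] ≈ 0.432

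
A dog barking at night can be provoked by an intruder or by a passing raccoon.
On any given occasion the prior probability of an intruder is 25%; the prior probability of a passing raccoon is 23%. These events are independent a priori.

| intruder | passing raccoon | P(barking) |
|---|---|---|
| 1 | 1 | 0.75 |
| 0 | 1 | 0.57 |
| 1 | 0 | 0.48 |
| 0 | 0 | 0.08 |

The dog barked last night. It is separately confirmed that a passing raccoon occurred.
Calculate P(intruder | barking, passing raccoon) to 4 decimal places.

P(intruder | barking, passing raccoon) ≈ 0.3049

P(barking | passing raccoon) = 0.57*0.75 + 0.75*0.25 = 0.427500 + 0.187500 = 0.615000
The intruder-present share is 0.75*0.25 = 0.187500.
So P(intruder | barking, passing raccoon) = 0.187500/0.615000 ≈ 0.3049.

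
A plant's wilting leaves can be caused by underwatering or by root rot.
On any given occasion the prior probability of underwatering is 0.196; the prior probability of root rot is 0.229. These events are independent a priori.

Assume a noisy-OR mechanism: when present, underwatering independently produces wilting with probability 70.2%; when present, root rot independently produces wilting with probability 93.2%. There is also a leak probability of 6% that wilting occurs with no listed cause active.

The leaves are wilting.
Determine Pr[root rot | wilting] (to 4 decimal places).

Under noisy-OR, P(wilting | causes) = 1 − (1−0.06)·∏(1−qᵢ) over the active causes.
For the numerator, keep only root rot=true terms: 0.172347 + 0.044029 = 0.216376
The normalizing constant is 0.06×0.804×0.771 + 0.93608×0.804×0.229 + 0.71988×0.196×0.771 + 0.980952×0.196×0.229 = 0.362354
P(root rot | wilting) = 0.216376/0.362354 ≈ 0.5971

Pr[root rot | wilting] ≈ 0.5971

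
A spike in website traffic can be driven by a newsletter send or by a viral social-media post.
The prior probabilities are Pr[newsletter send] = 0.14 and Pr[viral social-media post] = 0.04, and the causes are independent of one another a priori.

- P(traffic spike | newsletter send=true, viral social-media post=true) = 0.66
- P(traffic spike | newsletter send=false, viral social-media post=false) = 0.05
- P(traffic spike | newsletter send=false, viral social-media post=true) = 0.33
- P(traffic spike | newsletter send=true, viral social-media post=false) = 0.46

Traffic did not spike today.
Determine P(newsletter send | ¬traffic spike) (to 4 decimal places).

P(¬traffic spike) = 0.95×0.86×0.96 + 0.67×0.86×0.04 + 0.54×0.14×0.96 + 0.34×0.14×0.04 = 0.784320 + 0.023048 + 0.072576 + 0.001904 = 0.881848
Of this, 0.074480 comes from 0.072576 + 0.001904 (the newsletter send=true cases).
Hence the posterior is 0.074480/0.881848 ≈ 0.0845.

P(newsletter send | ¬traffic spike) ≈ 0.0845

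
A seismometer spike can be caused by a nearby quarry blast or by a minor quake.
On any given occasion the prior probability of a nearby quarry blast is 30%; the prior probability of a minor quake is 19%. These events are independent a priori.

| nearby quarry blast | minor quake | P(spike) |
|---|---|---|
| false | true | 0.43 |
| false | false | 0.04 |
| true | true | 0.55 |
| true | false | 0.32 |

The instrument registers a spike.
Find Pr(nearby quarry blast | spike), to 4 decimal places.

Pr(nearby quarry blast | spike) ≈ 0.5774

P(spike) = 0.04×0.7×0.81 + 0.43×0.7×0.19 + 0.32×0.3×0.81 + 0.55×0.3×0.19 = 0.022680 + 0.057190 + 0.077760 + 0.031350 = 0.188980
The nearby quarry blast-present share is 0.077760 + 0.031350 = 0.109110.
P(nearby quarry blast | spike) = 0.109110 / 0.188980 ≈ 0.5774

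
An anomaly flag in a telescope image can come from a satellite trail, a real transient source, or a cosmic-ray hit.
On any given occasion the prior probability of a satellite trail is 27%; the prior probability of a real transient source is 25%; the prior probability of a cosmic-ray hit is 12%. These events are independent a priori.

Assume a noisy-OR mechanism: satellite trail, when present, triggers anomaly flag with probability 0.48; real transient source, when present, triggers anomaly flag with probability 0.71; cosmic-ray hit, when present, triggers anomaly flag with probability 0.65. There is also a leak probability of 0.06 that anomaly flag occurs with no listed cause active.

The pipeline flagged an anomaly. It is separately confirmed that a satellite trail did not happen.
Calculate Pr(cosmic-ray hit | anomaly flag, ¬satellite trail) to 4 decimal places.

Pr(cosmic-ray hit | anomaly flag, ¬satellite trail) ≈ 0.3048

Under noisy-OR, P(anomaly flag | causes) = 1 − (1−0.06)·∏(1−qᵢ) over the active causes.
By total probability over the 4 (real transient source, cosmic-ray hit) configurations:
  P(anomaly flag | ¬satellite trail) = 0.06·0.75·0.88 + 0.671·0.75·0.12 + 0.7274·0.25·0.88 + 0.90459·0.25·0.12
        = 0.039600 + 0.060390 + 0.160028 + 0.027138 = 0.287156
The terms with cosmic-ray hit present sum to 0.087528, so
  P(cosmic-ray hit | anomaly flag, ¬satellite trail) = 0.087528 / 0.287156 ≈ 0.3048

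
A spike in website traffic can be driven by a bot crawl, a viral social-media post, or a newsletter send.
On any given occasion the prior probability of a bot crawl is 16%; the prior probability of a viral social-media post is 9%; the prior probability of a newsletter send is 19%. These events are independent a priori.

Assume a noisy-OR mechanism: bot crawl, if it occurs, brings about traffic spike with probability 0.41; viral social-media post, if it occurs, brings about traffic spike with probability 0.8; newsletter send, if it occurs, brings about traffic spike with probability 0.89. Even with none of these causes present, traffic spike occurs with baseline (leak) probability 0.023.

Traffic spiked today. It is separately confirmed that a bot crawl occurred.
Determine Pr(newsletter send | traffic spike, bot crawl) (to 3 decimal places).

Pr(newsletter send | traffic spike, bot crawl) ≈ 0.322

Under noisy-OR, P(traffic spike | causes) = 1 − (1−0.023)·∏(1−qᵢ) over the active causes.
Sum P(traffic spike|·) weighted by the priors over the 4 (viral social-media post, newsletter send) configurations:
  P(traffic spike | bot crawl) = 0.42357*0.91*0.81 + 0.936593*0.91*0.19 + 0.884714*0.09*0.81 + 0.987319*0.09*0.19
        = 0.312213 + 0.161937 + 0.064496 + 0.016883 = 0.555529
Keeping only the newsletter send-present terms gives 0.178820, so
  P(newsletter send | traffic spike, bot crawl) = 0.178820 / 0.555529 ≈ 0.322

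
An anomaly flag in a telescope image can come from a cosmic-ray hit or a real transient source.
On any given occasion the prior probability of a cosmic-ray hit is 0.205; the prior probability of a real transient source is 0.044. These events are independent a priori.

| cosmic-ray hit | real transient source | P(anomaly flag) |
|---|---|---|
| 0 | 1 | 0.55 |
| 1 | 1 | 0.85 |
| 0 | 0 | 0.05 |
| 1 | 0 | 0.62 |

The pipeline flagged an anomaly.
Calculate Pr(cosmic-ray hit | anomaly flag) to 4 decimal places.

P(anomaly flag) = 0.05×0.795×0.956 + 0.55×0.795×0.044 + 0.62×0.205×0.956 + 0.85×0.205×0.044 = 0.038001 + 0.019239 + 0.121508 + 0.007667 = 0.186415
Of this, 0.129175 comes from 0.121508 + 0.007667 (the cosmic-ray hit=true cases).
P(cosmic-ray hit | anomaly flag) = 0.129175 / 0.186415 ≈ 0.6929

Pr(cosmic-ray hit | anomaly flag) ≈ 0.6929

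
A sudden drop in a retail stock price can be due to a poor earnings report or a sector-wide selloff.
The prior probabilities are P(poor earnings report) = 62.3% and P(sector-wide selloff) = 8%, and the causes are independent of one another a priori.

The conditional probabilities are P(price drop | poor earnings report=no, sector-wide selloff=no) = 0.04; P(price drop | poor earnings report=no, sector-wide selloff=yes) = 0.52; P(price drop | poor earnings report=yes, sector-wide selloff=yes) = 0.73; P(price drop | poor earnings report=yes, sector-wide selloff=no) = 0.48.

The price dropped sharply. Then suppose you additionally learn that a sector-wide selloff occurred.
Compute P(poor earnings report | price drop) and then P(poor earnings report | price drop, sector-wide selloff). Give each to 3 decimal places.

P(poor earnings report | price drop) ≈ 0.913; P(poor earnings report | price drop, sector-wide selloff) ≈ 0.699

P(price drop) = 0.04·0.377·0.92 + 0.52·0.377·0.08 + 0.48·0.623·0.92 + 0.73·0.623·0.08 = 0.013874 + 0.015683 + 0.275117 + 0.036383 = 0.341057
Restricting to configurations with poor earnings report present: 0.275117 + 0.036383 = 0.311500.
P(poor earnings report | price drop) = 0.311500 / 0.341057 ≈ 0.913

With the extra evidence:
By total probability over both values of poor earnings report:
  P(price drop | sector-wide selloff) = 0.52·0.377 + 0.73·0.623
        = 0.196040 + 0.454790 = 0.650830
Configurations with poor earnings report contribute 0.454790, so
  P(poor earnings report | price drop, sector-wide selloff) = 0.454790 / 0.650830 ≈ 0.699
Conditioning on sector-wide selloff lowers the posterior on poor earnings report: the classic explaining-away effect in a common-effect structure.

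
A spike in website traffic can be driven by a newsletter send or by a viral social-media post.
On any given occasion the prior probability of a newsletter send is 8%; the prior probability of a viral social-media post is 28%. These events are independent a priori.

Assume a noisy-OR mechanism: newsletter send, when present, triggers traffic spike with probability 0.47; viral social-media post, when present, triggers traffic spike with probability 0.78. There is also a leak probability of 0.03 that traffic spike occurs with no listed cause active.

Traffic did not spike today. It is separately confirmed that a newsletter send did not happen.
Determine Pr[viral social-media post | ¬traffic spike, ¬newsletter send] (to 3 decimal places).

Under noisy-OR, P(traffic spike | causes) = 1 − (1−0.03)·∏(1−qᵢ) over the active causes.
Weight on viral social-media post=true, given the evidence: 0.2134×0.28 = 0.059752
Normalizer over all consistent configurations: 0.97×0.72 + 0.2134×0.28 = 0.758152
P(viral social-media post | ¬traffic spike, ¬newsletter send) = 0.059752/0.758152 ≈ 0.079

Pr[viral social-media post | ¬traffic spike, ¬newsletter send] ≈ 0.079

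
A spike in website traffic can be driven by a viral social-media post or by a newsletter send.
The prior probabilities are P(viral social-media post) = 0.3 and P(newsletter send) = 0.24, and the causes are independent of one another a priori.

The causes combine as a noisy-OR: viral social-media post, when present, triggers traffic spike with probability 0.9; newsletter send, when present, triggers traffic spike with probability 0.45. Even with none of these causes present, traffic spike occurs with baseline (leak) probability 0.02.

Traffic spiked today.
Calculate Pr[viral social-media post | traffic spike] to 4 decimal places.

Under noisy-OR, P(traffic spike | causes) = 1 − (1−0.02)·∏(1−qᵢ) over the active causes.
By total probability over the 4 (viral social-media post, newsletter send) configurations:
  P(traffic spike) = 0.02*0.7*0.76 + 0.461*0.7*0.24 + 0.902*0.3*0.76 + 0.9461*0.3*0.24
        = 0.010640 + 0.077448 + 0.205656 + 0.068119 = 0.361863
Configurations with viral social-media post contribute 0.273775, so
  P(viral social-media post | traffic spike) = 0.273775 / 0.361863 ≈ 0.7566

Pr[viral social-media post | traffic spike] ≈ 0.7566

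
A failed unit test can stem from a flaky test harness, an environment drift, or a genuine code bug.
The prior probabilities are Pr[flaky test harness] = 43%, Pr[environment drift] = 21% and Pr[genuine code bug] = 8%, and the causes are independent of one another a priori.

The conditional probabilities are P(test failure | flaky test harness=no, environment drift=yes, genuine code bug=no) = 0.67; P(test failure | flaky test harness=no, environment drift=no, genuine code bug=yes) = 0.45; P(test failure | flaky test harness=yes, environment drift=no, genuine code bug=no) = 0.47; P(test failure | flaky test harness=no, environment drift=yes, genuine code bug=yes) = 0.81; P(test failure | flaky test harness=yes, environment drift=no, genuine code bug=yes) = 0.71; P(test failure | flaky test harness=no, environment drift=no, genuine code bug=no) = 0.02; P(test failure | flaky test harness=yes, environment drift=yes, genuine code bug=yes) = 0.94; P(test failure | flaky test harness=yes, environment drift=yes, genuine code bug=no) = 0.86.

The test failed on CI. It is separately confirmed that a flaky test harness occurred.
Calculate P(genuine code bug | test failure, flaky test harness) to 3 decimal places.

P(genuine code bug | test failure, flaky test harness) ≈ 0.107

For the numerator, keep only genuine code bug=true terms: 0.044872 + 0.015792 = 0.060664
The normalizing constant is 0.47×0.79×0.92 + 0.71×0.79×0.08 + 0.86×0.21×0.92 + 0.94×0.21×0.08 = 0.568412
P(genuine code bug | test failure, flaky test harness) = 0.060664/0.568412 ≈ 0.107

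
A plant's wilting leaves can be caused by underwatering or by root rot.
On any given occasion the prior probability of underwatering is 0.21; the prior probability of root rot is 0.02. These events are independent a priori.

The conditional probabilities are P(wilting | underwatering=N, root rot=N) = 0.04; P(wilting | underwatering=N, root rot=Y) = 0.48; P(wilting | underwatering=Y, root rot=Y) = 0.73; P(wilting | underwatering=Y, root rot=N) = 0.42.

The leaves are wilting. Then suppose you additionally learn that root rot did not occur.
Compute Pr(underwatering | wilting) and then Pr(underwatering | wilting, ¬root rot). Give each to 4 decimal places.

Pr(underwatering | wilting) ≈ 0.6989; Pr(underwatering | wilting, ¬root rot) ≈ 0.7362

Sum P(wilting|·) weighted by the priors over the 4 (underwatering, root rot) configurations:
  P(wilting) = 0.04·0.79·0.98 + 0.48·0.79·0.02 + 0.42·0.21·0.98 + 0.73·0.21·0.02
        = 0.030968 + 0.007584 + 0.086436 + 0.003066 = 0.128054
Configurations with underwatering contribute 0.089502, so
  P(underwatering | wilting) = 0.089502 / 0.128054 ≈ 0.6989

With the extra evidence:
For the numerator, keep only underwatering=true terms: 0.42*0.21 = 0.088200
The normalizing constant is 0.04*0.79 + 0.42*0.21 = 0.119800
P(underwatering | wilting, ¬root rot) = 0.088200/0.119800 ≈ 0.7362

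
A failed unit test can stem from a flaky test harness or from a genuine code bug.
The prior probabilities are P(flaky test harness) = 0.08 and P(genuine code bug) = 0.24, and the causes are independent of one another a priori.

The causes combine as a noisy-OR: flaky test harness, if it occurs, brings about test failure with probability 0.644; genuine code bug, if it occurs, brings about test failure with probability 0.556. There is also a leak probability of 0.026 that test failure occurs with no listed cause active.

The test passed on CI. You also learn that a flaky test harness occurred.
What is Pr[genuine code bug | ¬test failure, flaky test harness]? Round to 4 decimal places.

Pr[genuine code bug | ¬test failure, flaky test harness] ≈ 0.1230

Under noisy-OR, P(test failure | causes) = 1 − (1−0.026)·∏(1−qᵢ) over the active causes.
Numerator (weight on configurations with genuine code bug): 0.153954·0.24 = 0.036949
The normalizing constant is 0.346744·0.76 + 0.153954·0.24 = 0.300474
P(genuine code bug | ¬test failure, flaky test harness) = 0.036949/0.300474 ≈ 0.1230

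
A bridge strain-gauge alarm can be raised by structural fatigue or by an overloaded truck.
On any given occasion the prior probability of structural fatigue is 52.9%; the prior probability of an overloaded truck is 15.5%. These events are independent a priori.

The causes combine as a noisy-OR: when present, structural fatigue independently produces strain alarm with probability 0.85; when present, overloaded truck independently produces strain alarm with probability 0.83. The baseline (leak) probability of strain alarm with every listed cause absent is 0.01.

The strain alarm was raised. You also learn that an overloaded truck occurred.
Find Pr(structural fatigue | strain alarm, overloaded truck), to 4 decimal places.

Under noisy-OR, P(strain alarm | causes) = 1 − (1−0.01)·∏(1−qᵢ) over the active causes.
Weight on structural fatigue=true, given the evidence: 0.974755·0.529 = 0.515645
Denominator P(strain alarm | overloaded truck): 0.8317·0.471 + 0.974755·0.529 = 0.907376
P(structural fatigue | strain alarm, overloaded truck) = 0.515645/0.907376 ≈ 0.5683

Pr(structural fatigue | strain alarm, overloaded truck) ≈ 0.5683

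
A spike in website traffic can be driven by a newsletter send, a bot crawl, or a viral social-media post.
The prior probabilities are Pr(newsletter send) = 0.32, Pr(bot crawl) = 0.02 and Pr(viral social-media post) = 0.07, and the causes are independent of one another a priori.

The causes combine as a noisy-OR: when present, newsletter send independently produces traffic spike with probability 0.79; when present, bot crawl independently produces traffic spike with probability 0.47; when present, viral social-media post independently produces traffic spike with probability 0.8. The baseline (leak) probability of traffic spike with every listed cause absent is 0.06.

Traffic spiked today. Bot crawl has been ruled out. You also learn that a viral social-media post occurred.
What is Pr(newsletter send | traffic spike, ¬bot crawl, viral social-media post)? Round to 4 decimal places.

Pr(newsletter send | traffic spike, ¬bot crawl, viral social-media post) ≈ 0.3576

Under noisy-OR, P(traffic spike | causes) = 1 − (1−0.06)·∏(1−qᵢ) over the active causes.
For the numerator, keep only newsletter send=true terms: 0.96052·0.32 = 0.307366
Normalizer over all consistent configurations: 0.812·0.68 + 0.96052·0.32 = 0.859526
P(newsletter send | traffic spike, ¬bot crawl, viral social-media post) = 0.307366/0.859526 ≈ 0.3576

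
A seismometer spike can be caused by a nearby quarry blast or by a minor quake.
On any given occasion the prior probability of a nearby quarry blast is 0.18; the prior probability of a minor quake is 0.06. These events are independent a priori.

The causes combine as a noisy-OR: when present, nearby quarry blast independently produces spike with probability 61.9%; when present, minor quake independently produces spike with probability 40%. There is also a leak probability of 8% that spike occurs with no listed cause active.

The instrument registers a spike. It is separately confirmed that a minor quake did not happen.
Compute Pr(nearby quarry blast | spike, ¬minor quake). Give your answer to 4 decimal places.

Pr(nearby quarry blast | spike, ¬minor quake) ≈ 0.6406

Under noisy-OR, P(spike | causes) = 1 − (1−0.08)·∏(1−qᵢ) over the active causes.
Numerator (weight on configurations with nearby quarry blast): 0.64948·0.18 = 0.116906
Denominator P(spike | ¬minor quake): 0.08·0.82 + 0.64948·0.18 = 0.182506
P(nearby quarry blast | spike, ¬minor quake) = 0.116906/0.182506 ≈ 0.6406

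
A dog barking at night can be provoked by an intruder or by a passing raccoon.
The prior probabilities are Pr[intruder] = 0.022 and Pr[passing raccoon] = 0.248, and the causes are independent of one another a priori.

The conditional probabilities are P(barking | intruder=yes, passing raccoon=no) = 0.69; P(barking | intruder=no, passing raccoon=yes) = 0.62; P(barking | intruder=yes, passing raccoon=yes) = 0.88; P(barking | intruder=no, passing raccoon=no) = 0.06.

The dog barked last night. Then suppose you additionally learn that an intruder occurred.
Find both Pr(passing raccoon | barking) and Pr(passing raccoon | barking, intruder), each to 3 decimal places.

Pr(passing raccoon | barking) ≈ 0.736; Pr(passing raccoon | barking, intruder) ≈ 0.296

P(barking) = 0.06×0.978×0.752 + 0.62×0.978×0.248 + 0.69×0.022×0.752 + 0.88×0.022×0.248 = 0.044127 + 0.150377 + 0.011415 + 0.004801 = 0.210720
Of this, 0.155178 comes from 0.150377 + 0.004801 (the passing raccoon=true cases).
Hence the posterior is 0.155178/0.210720 ≈ 0.736.

Now condition on the additional information:
Enumerate both values of passing raccoon and weight by the priors:
  P(barking | intruder) = 0.69·0.752 + 0.88·0.248
        = 0.518880 + 0.218240 = 0.737120
The terms with passing raccoon present sum to 0.218240, so
  P(passing raccoon | barking, intruder) = 0.218240 / 0.737120 ≈ 0.296
The drop from 0.736 to 0.296 is the explaining-away (discounting) effect.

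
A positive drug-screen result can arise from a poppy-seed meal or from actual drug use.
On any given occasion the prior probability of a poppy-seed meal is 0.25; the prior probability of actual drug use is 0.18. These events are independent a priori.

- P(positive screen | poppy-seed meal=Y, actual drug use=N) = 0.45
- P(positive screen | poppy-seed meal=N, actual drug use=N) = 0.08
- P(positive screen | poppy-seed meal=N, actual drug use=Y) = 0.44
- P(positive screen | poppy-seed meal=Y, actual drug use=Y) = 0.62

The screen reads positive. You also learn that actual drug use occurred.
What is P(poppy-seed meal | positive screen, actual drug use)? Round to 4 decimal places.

P(positive screen | actual drug use) = 0.44×0.75 + 0.62×0.25 = 0.330000 + 0.155000 = 0.485000
The poppy-seed meal-present share is 0.62×0.25 = 0.155000.
So P(poppy-seed meal | positive screen, actual drug use) = 0.155000/0.485000 ≈ 0.3196.

P(poppy-seed meal | positive screen, actual drug use) ≈ 0.3196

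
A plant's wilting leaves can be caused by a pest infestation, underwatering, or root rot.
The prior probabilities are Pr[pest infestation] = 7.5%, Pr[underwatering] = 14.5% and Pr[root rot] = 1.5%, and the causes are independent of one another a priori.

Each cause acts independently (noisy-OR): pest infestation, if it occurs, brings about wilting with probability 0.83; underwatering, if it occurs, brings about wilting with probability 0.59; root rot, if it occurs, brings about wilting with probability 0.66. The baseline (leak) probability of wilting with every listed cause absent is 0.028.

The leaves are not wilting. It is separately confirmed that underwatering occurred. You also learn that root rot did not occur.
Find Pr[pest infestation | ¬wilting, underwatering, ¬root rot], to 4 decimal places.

Under noisy-OR, P(wilting | causes) = 1 − (1−0.028)·∏(1−qᵢ) over the active causes.
P(¬wilting | underwatering, ¬root rot) = 0.39852×0.925 + 0.067748×0.075 = 0.368631 + 0.005081 = 0.373712
Restricting to configurations with pest infestation present: 0.067748×0.075 = 0.005081.
P(pest infestation | ¬wilting, underwatering, ¬root rot) = 0.005081 / 0.373712 ≈ 0.0136

Pr[pest infestation | ¬wilting, underwatering, ¬root rot] ≈ 0.0136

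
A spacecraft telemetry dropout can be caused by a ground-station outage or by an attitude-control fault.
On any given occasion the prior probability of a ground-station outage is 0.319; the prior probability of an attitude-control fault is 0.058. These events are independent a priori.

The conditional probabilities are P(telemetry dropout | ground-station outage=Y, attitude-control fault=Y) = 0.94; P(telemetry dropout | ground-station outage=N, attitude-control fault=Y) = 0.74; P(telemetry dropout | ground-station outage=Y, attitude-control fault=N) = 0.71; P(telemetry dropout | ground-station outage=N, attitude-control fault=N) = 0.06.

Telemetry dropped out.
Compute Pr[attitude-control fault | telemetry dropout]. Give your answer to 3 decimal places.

P(telemetry dropout) = 0.06·0.681·0.942 + 0.74·0.681·0.058 + 0.71·0.319·0.942 + 0.94·0.319·0.058 = 0.038490 + 0.029229 + 0.213354 + 0.017392 = 0.298465
Restricting to configurations with attitude-control fault present: 0.029229 + 0.017392 = 0.046621.
Hence the posterior is 0.046621/0.298465 ≈ 0.156.

Pr[attitude-control fault | telemetry dropout] ≈ 0.156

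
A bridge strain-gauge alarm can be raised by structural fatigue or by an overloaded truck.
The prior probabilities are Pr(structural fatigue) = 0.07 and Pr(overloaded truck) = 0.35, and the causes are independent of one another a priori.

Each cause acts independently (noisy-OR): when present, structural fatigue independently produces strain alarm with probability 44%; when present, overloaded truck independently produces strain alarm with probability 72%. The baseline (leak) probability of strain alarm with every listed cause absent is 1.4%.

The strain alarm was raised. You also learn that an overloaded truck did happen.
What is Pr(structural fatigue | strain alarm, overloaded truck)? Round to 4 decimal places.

Pr(structural fatigue | strain alarm, overloaded truck) ≈ 0.0808

Under noisy-OR, P(strain alarm | causes) = 1 − (1−0.014)·∏(1−qᵢ) over the active causes.
P(strain alarm | overloaded truck) = 0.72392·0.93 + 0.845395·0.07 = 0.673246 + 0.059178 = 0.732424
The structural fatigue-present share is 0.845395·0.07 = 0.059178.
P(structural fatigue | strain alarm, overloaded truck) = 0.059178 / 0.732424 ≈ 0.0808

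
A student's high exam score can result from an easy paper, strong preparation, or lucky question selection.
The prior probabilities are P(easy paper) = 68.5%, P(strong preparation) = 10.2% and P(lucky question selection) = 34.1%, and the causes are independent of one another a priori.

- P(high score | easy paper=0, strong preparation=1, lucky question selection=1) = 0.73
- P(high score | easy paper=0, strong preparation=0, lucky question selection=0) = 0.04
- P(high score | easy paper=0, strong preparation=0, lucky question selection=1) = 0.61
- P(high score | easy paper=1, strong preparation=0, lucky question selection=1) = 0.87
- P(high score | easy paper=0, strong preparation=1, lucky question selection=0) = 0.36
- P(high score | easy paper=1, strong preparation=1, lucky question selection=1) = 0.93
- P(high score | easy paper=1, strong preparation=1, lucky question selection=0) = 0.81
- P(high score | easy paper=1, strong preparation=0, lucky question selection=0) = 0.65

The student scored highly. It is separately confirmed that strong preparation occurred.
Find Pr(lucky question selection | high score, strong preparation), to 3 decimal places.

Pr(lucky question selection | high score, strong preparation) ≈ 0.402

Weight on lucky question selection=true, given the evidence: 0.078413 + 0.217234 = 0.295647
Normalizer over all consistent configurations: 0.36*0.315*0.659 + 0.73*0.315*0.341 + 0.81*0.685*0.659 + 0.93*0.685*0.341 = 0.736024
Posterior = 0.295647 / 0.736024 ≈ 0.402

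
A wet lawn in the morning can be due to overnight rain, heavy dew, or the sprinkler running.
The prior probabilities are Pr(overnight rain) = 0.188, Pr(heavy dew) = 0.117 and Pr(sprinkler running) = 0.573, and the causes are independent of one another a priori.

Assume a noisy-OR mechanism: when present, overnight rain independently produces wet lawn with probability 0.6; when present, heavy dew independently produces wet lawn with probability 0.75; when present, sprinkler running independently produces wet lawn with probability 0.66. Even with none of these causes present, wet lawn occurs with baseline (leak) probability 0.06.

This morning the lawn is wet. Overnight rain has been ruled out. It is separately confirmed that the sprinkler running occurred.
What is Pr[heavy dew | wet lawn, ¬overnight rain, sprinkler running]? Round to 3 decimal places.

Pr[heavy dew | wet lawn, ¬overnight rain, sprinkler running] ≈ 0.152

Under noisy-OR, P(wet lawn | causes) = 1 − (1−0.06)·∏(1−qᵢ) over the active causes.
For the numerator, keep only heavy dew=true terms: 0.9201*0.117 = 0.107652
The normalizing constant is 0.6804*0.883 + 0.9201*0.117 = 0.708445
Posterior = 0.107652 / 0.708445 ≈ 0.152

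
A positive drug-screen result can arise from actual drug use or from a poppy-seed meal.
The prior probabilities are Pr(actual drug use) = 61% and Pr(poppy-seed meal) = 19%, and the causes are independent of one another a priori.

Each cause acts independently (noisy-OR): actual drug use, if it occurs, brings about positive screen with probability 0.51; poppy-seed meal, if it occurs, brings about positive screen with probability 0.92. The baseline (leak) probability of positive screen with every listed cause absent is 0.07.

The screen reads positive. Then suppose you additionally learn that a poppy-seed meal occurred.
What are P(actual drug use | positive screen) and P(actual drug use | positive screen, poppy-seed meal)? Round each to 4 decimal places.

Under noisy-OR, P(positive screen | causes) = 1 − (1−0.07)·∏(1−qᵢ) over the active causes.
P(positive screen) = 0.07×0.39×0.81 + 0.9256×0.39×0.19 + 0.5443×0.61×0.81 + 0.963544×0.61×0.19 = 0.022113 + 0.068587 + 0.268939 + 0.111675 = 0.471314
Restricting to configurations with actual drug use present: 0.268939 + 0.111675 = 0.380614.
Hence the posterior is 0.380614/0.471314 ≈ 0.8076.

With the extra evidence:
P(positive screen | poppy-seed meal) = 0.9256*0.39 + 0.963544*0.61 = 0.360984 + 0.587762 = 0.948746
Of this, 0.587762 comes from 0.963544*0.61 (the actual drug use=true cases).
Hence the posterior is 0.587762/0.948746 ≈ 0.6195.
This is intercausal reasoning (explaining away): once poppy-seed meal accounts for the positive screen, actual drug use becomes less likely.

P(actual drug use | positive screen) ≈ 0.8076; P(actual drug use | positive screen, poppy-seed meal) ≈ 0.6195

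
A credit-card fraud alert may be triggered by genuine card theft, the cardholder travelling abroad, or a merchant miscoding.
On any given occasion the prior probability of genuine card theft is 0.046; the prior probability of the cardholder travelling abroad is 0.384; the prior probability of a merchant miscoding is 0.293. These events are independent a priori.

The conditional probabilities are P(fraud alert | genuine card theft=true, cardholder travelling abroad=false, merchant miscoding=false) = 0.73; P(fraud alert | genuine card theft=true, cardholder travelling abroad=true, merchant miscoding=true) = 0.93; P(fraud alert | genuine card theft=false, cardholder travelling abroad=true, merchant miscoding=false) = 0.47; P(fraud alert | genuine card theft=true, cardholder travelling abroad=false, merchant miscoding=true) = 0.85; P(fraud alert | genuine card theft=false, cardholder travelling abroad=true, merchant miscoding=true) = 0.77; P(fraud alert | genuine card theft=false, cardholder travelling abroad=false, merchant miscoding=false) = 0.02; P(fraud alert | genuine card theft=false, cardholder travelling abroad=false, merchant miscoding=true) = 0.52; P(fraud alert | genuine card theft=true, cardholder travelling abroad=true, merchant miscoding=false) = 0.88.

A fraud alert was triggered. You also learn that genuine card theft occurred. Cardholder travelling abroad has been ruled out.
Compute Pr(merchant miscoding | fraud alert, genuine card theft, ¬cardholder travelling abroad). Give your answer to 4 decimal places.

By total probability over both values of merchant miscoding:
  P(fraud alert | genuine card theft, ¬cardholder travelling abroad) = 0.73×0.707 + 0.85×0.293
        = 0.516110 + 0.249050 = 0.765160
The terms with merchant miscoding present sum to 0.249050, so
  P(merchant miscoding | fraud alert, genuine card theft, ¬cardholder travelling abroad) = 0.249050 / 0.765160 ≈ 0.3255

Pr(merchant miscoding | fraud alert, genuine card theft, ¬cardholder travelling abroad) ≈ 0.3255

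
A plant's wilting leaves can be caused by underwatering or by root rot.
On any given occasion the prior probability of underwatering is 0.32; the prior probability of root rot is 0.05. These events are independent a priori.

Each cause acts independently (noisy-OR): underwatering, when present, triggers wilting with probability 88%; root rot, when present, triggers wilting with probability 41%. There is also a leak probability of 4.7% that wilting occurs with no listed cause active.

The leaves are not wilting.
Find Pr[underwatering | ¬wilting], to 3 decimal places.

Pr[underwatering | ¬wilting] ≈ 0.053

Under noisy-OR, P(wilting | causes) = 1 − (1−0.047)·∏(1−qᵢ) over the active causes.
P(¬wilting) = 0.953×0.68×0.95 + 0.56227×0.68×0.05 + 0.11436×0.32×0.95 + 0.067472×0.32×0.05 = 0.615638 + 0.019117 + 0.034765 + 0.001080 = 0.670600
Restricting to configurations with underwatering present: 0.034765 + 0.001080 = 0.035845.
So P(underwatering | ¬wilting) = 0.035845/0.670600 ≈ 0.053.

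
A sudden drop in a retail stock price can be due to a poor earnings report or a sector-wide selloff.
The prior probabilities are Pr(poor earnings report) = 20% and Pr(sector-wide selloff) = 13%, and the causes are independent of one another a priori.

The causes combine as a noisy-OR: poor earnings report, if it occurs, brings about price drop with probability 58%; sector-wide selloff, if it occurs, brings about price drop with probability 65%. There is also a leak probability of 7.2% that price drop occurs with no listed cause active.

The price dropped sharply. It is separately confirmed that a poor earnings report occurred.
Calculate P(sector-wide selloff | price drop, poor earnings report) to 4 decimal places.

P(sector-wide selloff | price drop, poor earnings report) ≈ 0.1745

Under noisy-OR, P(price drop | causes) = 1 − (1−0.072)·∏(1−qᵢ) over the active causes.
By total probability over both values of sector-wide selloff:
  P(price drop | poor earnings report) = 0.61024*0.87 + 0.863584*0.13
        = 0.530909 + 0.112266 = 0.643175
Keeping only the sector-wide selloff-present terms gives 0.112266, so
  P(sector-wide selloff | price drop, poor earnings report) = 0.112266 / 0.643175 ≈ 0.1745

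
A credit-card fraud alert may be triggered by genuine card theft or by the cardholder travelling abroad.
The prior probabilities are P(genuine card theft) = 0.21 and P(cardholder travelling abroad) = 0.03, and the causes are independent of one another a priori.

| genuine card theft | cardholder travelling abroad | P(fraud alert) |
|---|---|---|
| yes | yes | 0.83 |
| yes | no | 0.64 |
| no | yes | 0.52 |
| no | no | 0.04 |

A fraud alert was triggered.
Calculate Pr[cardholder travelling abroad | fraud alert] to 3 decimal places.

Sum P(fraud alert|·) weighted by the priors over the 4 (genuine card theft, cardholder travelling abroad) configurations:
  P(fraud alert) = 0.04*0.79*0.97 + 0.52*0.79*0.03 + 0.64*0.21*0.97 + 0.83*0.21*0.03
        = 0.030652 + 0.012324 + 0.130368 + 0.005229 = 0.178573
Configurations with cardholder travelling abroad contribute 0.017553, so
  P(cardholder travelling abroad | fraud alert) = 0.017553 / 0.178573 ≈ 0.098

Pr[cardholder travelling abroad | fraud alert] ≈ 0.098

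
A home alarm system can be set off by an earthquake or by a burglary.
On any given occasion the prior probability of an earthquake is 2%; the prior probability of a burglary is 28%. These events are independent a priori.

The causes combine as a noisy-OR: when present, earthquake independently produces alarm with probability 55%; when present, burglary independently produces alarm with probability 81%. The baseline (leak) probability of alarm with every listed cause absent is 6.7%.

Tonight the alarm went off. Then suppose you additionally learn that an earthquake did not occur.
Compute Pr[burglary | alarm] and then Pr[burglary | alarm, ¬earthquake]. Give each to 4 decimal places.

Pr[burglary | alarm] ≈ 0.8059; Pr[burglary | alarm, ¬earthquake] ≈ 0.8269

Under noisy-OR, P(alarm | causes) = 1 − (1−0.067)·∏(1−qᵢ) over the active causes.
P(alarm) = 0.067·0.98·0.72 + 0.82273·0.98·0.28 + 0.58015·0.02·0.72 + 0.920229·0.02·0.28 = 0.047275 + 0.225757 + 0.008354 + 0.005153 = 0.286539
The burglary-present share is 0.225757 + 0.005153 = 0.230910.
Hence the posterior is 0.230910/0.286539 ≈ 0.8059.

Now condition on the additional information:
Sum P(alarm|·) weighted by the priors over both values of burglary:
  P(alarm | ¬earthquake) = 0.067×0.72 + 0.82273×0.28
        = 0.048240 + 0.230364 = 0.278604
The terms with burglary present sum to 0.230364, so
  P(burglary | alarm, ¬earthquake) = 0.230364 / 0.278604 ≈ 0.8269
With earthquake excluded, burglary must carry more of the explanatory weight for the alarm.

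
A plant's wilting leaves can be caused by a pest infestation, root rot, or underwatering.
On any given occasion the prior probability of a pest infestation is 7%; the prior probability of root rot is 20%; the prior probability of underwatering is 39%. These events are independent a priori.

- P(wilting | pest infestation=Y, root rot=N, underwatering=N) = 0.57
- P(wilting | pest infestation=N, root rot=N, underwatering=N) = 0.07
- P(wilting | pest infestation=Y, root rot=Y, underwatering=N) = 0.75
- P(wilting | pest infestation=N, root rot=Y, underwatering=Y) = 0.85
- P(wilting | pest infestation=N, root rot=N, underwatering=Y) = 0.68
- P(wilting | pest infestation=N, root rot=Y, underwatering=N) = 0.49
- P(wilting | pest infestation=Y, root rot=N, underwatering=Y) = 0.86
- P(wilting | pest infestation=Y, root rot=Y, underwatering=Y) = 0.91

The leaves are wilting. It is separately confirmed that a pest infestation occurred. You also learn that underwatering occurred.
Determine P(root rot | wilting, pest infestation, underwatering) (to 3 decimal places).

Sum P(wilting|·) weighted by the priors over both values of root rot:
  P(wilting | pest infestation, underwatering) = 0.86·0.8 + 0.91·0.2
        = 0.688000 + 0.182000 = 0.870000
The terms with root rot present sum to 0.182000, so
  P(root rot | wilting, pest infestation, underwatering) = 0.182000 / 0.870000 ≈ 0.209

P(root rot | wilting, pest infestation, underwatering) ≈ 0.209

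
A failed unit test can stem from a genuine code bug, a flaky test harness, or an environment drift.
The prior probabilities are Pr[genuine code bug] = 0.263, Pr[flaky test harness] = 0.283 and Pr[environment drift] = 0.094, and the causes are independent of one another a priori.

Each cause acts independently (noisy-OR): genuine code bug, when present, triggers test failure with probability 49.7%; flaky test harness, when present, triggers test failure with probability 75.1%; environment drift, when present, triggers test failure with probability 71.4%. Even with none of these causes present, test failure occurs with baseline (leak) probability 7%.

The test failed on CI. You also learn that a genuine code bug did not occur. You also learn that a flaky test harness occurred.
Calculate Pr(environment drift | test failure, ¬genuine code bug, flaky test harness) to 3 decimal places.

Pr(environment drift | test failure, ¬genuine code bug, flaky test harness) ≈ 0.112

Under noisy-OR, P(test failure | causes) = 1 − (1−0.07)·∏(1−qᵢ) over the active causes.
Weight on environment drift=true, given the evidence: 0.933771*0.094 = 0.087774
Normalizer over all consistent configurations: 0.76843*0.906 + 0.933771*0.094 = 0.783972
Posterior = 0.087774 / 0.783972 ≈ 0.112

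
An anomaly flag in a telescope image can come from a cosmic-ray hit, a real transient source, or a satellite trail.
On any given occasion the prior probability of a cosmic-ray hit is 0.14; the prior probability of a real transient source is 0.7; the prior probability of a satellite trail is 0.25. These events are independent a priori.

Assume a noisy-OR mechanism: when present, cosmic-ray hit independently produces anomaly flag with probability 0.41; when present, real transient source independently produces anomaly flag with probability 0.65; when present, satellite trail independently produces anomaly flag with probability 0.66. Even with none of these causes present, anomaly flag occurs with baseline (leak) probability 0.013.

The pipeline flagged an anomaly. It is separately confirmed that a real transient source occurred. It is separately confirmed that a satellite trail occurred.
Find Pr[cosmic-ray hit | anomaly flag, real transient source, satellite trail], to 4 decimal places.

Under noisy-OR, P(anomaly flag | causes) = 1 − (1−0.013)·∏(1−qᵢ) over the active causes.
Sum P(anomaly flag|·) weighted by the priors over both values of cosmic-ray hit:
  P(anomaly flag | real transient source, satellite trail) = 0.882547×0.86 + 0.930703×0.14
        = 0.758990 + 0.130298 = 0.889288
The terms with cosmic-ray hit present sum to 0.130298, so
  P(cosmic-ray hit | anomaly flag, real transient source, satellite trail) = 0.130298 / 0.889288 ≈ 0.1465

Pr[cosmic-ray hit | anomaly flag, real transient source, satellite trail] ≈ 0.1465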